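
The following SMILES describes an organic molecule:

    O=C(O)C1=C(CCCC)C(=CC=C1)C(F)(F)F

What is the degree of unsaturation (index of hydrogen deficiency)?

5

Degree of unsaturation = (number of rings) + (number of π bonds).
Ring closures in the SMILES: 1.
π bonds: 4 double bonds (each 1 DoU) → 4 DoU from unsaturation.
Total DoU = 1 + 4 = 5.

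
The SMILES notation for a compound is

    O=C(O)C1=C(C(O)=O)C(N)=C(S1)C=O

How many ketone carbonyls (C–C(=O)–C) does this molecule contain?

0

Scan the SMILES for the ketone motif — none present.
Groups that are present: 1 aldehyde, 2 carboxylic acid, 1 primary amine.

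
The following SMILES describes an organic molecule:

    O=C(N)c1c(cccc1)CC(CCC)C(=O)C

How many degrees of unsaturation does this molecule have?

6

Molecular formula: C14H19NO2.
DoU = (2C + 2 + N − H − X) / 2, where X is the halogen count and O/S are ignored.
    = (2·14 + 2 + 1 − 19 − 0) / 2 = 12 / 2 = 6.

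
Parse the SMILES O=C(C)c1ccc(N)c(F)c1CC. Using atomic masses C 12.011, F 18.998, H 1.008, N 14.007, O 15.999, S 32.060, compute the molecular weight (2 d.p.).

First, the molecular formula is C10H12FNO (counting implicit H from valence).
  C: 10 × 12.011 = 120.110
  F: 1 × 18.998 = 18.998
  H: 12 × 1.008 = 12.096
  N: 1 × 14.007 = 14.007
  O: 1 × 15.999 = 15.999
Sum: 10×12.011 + 1×18.998 + 12×1.008 + 1×14.007 + 1×15.999 = 181.210 → 181.21 g/mol.

181.21 g/mol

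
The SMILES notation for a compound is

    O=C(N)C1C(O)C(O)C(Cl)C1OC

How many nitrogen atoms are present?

Scan the SMILES for N atoms (remember two-letter symbols like Cl and Br are single atoms).
Nitrogen count: 1.

1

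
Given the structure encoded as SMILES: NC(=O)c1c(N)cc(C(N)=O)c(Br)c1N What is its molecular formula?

Walk through each heavy atom and fill implicit hydrogens from standard valence (C 4, N 3, O 2, S 2, halogen 1); for lowercase aromatic atoms, an aromatic c carries 1 H when it has two neighbours and 0 H with three, and aromatic n carries 0 H:
  atom 1: N, bond orders sum to 1 (valence 3) → 2 H
  atom 2: C, bond orders sum to 4 (valence 4) → 0 H
  atom 3: O, bond orders sum to 2 (valence 2) → 0 H
  atom 4: aromatic c, 3 neighbours → 0 H
  atom 5: aromatic c, 3 neighbours → 0 H
  atom 6: N, bond orders sum to 1 (valence 3) → 2 H
  atom 7: aromatic c, 2 neighbours → 1 H
  atom 8: aromatic c, 3 neighbours → 0 H
  atom 9: C, bond orders sum to 4 (valence 4) → 0 H
  atom 10: N, bond orders sum to 1 (valence 3) → 2 H
  atom 11: O, bond orders sum to 2 (valence 2) → 0 H
  atom 12: aromatic c, 3 neighbours → 0 H
  atom 13: Br (halogen, monovalent) → 0 H
  atom 14: aromatic c, 3 neighbours → 0 H
  atom 15: N, bond orders sum to 1 (valence 3) → 2 H
Totals → C:8, H:9, Br:1, N:4, O:2.
In Hill order: C8H9BrN4O2.

C8H9BrN4O2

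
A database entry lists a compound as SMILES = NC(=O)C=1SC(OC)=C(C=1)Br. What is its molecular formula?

Walk through each heavy atom and fill implicit hydrogens from standard valence (C 4, N 3, O 2, S 2, halogen 1):
  atom 1: N, bond orders sum to 1 (valence 3) → 2 H
  atom 2: C, bond orders sum to 4 (valence 4) → 0 H
  atom 3: O, bond orders sum to 2 (valence 2) → 0 H
  atom 4: C, bond orders sum to 4 (valence 4) → 0 H
  atom 5: S, bond orders sum to 2 (valence 2) → 0 H
  atom 6: C, bond orders sum to 4 (valence 4) → 0 H
  atom 7: O, bond orders sum to 2 (valence 2) → 0 H
  atom 8: C, bond orders sum to 1 (valence 4) → 3 H
  atom 9: C, bond orders sum to 4 (valence 4) → 0 H
  atom 10: C, bond orders sum to 3 (valence 4) → 1 H
  atom 11: Br (halogen, monovalent) → 0 H
Totals → C:6, H:6, Br:1, N:1, O:2, S:1.
In Hill order: C6H6BrNO2S.

C6H6BrNO2S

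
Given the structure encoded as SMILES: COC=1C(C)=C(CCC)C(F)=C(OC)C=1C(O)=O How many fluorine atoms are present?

1

Scan the SMILES for F atoms (remember two-letter symbols like Cl and Br are single atoms).
Fluorine count: 1.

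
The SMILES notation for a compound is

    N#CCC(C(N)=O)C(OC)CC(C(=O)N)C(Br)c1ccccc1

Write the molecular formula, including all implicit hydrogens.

C16H20BrN3O3

Walk through each heavy atom and fill implicit hydrogens from standard valence (C 4, N 3, O 2, S 2, halogen 1); for lowercase aromatic atoms, an aromatic c carries 1 H when it has two neighbours and 0 H with three, and aromatic n carries 0 H:
  atom 1: N, bond orders sum to 3 (valence 3) → 0 H
  atom 2: C, bond orders sum to 4 (valence 4) → 0 H
  atom 3: C, bond orders sum to 2 (valence 4) → 2 H
  atom 4: C, bond orders sum to 3 (valence 4) → 1 H
  atom 5: C, bond orders sum to 4 (valence 4) → 0 H
  atom 6: N, bond orders sum to 1 (valence 3) → 2 H
  atom 7: O, bond orders sum to 2 (valence 2) → 0 H
  atom 8: C, bond orders sum to 3 (valence 4) → 1 H
  atom 9: O, bond orders sum to 2 (valence 2) → 0 H
  atom 10: C, bond orders sum to 1 (valence 4) → 3 H
  atom 11: C, bond orders sum to 2 (valence 4) → 2 H
  atom 12: C, bond orders sum to 3 (valence 4) → 1 H
  atom 13: C, bond orders sum to 4 (valence 4) → 0 H
  atom 14: O, bond orders sum to 2 (valence 2) → 0 H
  atom 15: N, bond orders sum to 1 (valence 3) → 2 H
  atom 16: C, bond orders sum to 3 (valence 4) → 1 H
  atom 17: Br (halogen, monovalent) → 0 H
  atom 18: aromatic c, 3 neighbours → 0 H
  atom 19: aromatic c, 2 neighbours → 1 H
  atom 20: aromatic c, 2 neighbours → 1 H
  atom 21: aromatic c, 2 neighbours → 1 H
  atom 22: aromatic c, 2 neighbours → 1 H
  atom 23: aromatic c, 2 neighbours → 1 H
Totals → C:16, H:20, Br:1, N:3, O:3.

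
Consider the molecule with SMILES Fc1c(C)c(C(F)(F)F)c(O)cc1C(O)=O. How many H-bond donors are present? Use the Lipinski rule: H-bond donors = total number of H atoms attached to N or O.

Donors: find every N or O and count the H atoms it carries.
  atom 11 (O): bond orders sum to 1 → 1 H
  atom 15 (O): bond orders sum to 1 → 1 H
  atom 16 (O): bond orders sum to 2 → 0 H
Lipinski HBD = 2.

2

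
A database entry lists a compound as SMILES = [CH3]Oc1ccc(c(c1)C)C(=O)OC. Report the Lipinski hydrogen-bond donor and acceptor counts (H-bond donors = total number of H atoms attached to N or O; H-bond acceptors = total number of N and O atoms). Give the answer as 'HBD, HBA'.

Donors: find every N or O and count the H atoms it carries.
  atom 2 (O): bond orders sum to 2 → 0 H
  atom 11 (O): bond orders sum to 2 → 0 H
  atom 12 (O): bond orders sum to 2 → 0 H
Lipinski HBD = 0.
Acceptors: N atoms = 0, O atoms = 3 → HBA = 3.

0, 3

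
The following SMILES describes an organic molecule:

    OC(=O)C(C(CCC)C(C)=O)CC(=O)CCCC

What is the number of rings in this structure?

0

In SMILES, each pair of matching ring-closure digits denotes one ring-closing bond; the number of such bonds equals the number of independent rings.
Ring-closure bonds here: 0.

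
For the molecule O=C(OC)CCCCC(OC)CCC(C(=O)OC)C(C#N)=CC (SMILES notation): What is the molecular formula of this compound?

C17H27NO5

Walk through each heavy atom and fill implicit hydrogens from standard valence (C 4, N 3, O 2, S 2, halogen 1):
  atom 1: O, bond orders sum to 2 (valence 2) → 0 H
  atom 2: C, bond orders sum to 4 (valence 4) → 0 H
  atom 3: O, bond orders sum to 2 (valence 2) → 0 H
  atom 4: C, bond orders sum to 1 (valence 4) → 3 H
  atom 5: C, bond orders sum to 2 (valence 4) → 2 H
  atom 6: C, bond orders sum to 2 (valence 4) → 2 H
  atom 7: C, bond orders sum to 2 (valence 4) → 2 H
  atom 8: C, bond orders sum to 2 (valence 4) → 2 H
  atom 9: C, bond orders sum to 3 (valence 4) → 1 H
  atom 10: O, bond orders sum to 2 (valence 2) → 0 H
  atom 11: C, bond orders sum to 1 (valence 4) → 3 H
  atom 12: C, bond orders sum to 2 (valence 4) → 2 H
  atom 13: C, bond orders sum to 2 (valence 4) → 2 H
  atom 14: C, bond orders sum to 3 (valence 4) → 1 H
  atom 15: C, bond orders sum to 4 (valence 4) → 0 H
  atom 16: O, bond orders sum to 2 (valence 2) → 0 H
  atom 17: O, bond orders sum to 2 (valence 2) → 0 H
  atom 18: C, bond orders sum to 1 (valence 4) → 3 H
  atom 19: C, bond orders sum to 4 (valence 4) → 0 H
  atom 20: C, bond orders sum to 4 (valence 4) → 0 H
  atom 21: N, bond orders sum to 3 (valence 3) → 0 H
  atom 22: C, bond orders sum to 3 (valence 4) → 1 H
  atom 23: C, bond orders sum to 1 (valence 4) → 3 H
Totals → C:17, H:27, N:1, O:5.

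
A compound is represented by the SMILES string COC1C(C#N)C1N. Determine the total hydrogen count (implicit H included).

Walk through each heavy atom and fill implicit hydrogens from standard valence (C 4, N 3, O 2, S 2, halogen 1):
  atom 1: C, bond orders sum to 1 (valence 4) → 3 H
  atom 2: O, bond orders sum to 2 (valence 2) → 0 H
  atom 3: C, bond orders sum to 3 (valence 4) → 1 H
  atom 4: C, bond orders sum to 3 (valence 4) → 1 H
  atom 5: C, bond orders sum to 4 (valence 4) → 0 H
  atom 6: N, bond orders sum to 3 (valence 3) → 0 H
  atom 7: C, bond orders sum to 3 (valence 4) → 1 H
  atom 8: N, bond orders sum to 1 (valence 3) → 2 H
Total hydrogens: 8.

8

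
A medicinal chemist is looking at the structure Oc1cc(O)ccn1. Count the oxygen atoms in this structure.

Scan the SMILES for O atoms (remember two-letter symbols like Cl and Br are single atoms).
Oxygen count: 2.

2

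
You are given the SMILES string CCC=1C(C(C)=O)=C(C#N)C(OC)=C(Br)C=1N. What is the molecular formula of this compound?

C12H13BrN2O2

Walk through each heavy atom and fill implicit hydrogens from standard valence (C 4, N 3, O 2, S 2, halogen 1):
  atom 1: C, bond orders sum to 1 (valence 4) → 3 H
  atom 2: C, bond orders sum to 2 (valence 4) → 2 H
  atom 3: C, bond orders sum to 4 (valence 4) → 0 H
  atom 4: C, bond orders sum to 4 (valence 4) → 0 H
  atom 5: C, bond orders sum to 4 (valence 4) → 0 H
  atom 6: C, bond orders sum to 1 (valence 4) → 3 H
  atom 7: O, bond orders sum to 2 (valence 2) → 0 H
  atom 8: C, bond orders sum to 4 (valence 4) → 0 H
  atom 9: C, bond orders sum to 4 (valence 4) → 0 H
  atom 10: N, bond orders sum to 3 (valence 3) → 0 H
  atom 11: C, bond orders sum to 4 (valence 4) → 0 H
  atom 12: O, bond orders sum to 2 (valence 2) → 0 H
  atom 13: C, bond orders sum to 1 (valence 4) → 3 H
  atom 14: C, bond orders sum to 4 (valence 4) → 0 H
  atom 15: Br (halogen, monovalent) → 0 H
  atom 16: C, bond orders sum to 4 (valence 4) → 0 H
  atom 17: N, bond orders sum to 1 (valence 3) → 2 H
Totals → C:12, H:13, Br:1, N:2, O:2.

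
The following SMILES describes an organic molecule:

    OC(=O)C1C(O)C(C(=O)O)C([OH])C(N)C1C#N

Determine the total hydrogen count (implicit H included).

12

Walk through each heavy atom and fill implicit hydrogens from standard valence (C 4, N 3, O 2, S 2, halogen 1):
  atom 1: O, bond orders sum to 1 (valence 2) → 1 H
  atom 2: C, bond orders sum to 4 (valence 4) → 0 H
  atom 3: O, bond orders sum to 2 (valence 2) → 0 H
  atom 4: C, bond orders sum to 3 (valence 4) → 1 H
  atom 5: C, bond orders sum to 3 (valence 4) → 1 H
  atom 6: O, bond orders sum to 1 (valence 2) → 1 H
  atom 7: C, bond orders sum to 3 (valence 4) → 1 H
  atom 8: C, bond orders sum to 4 (valence 4) → 0 H
  atom 9: O, bond orders sum to 2 (valence 2) → 0 H
  atom 10: O, bond orders sum to 1 (valence 2) → 1 H
  atom 11: C, bond orders sum to 3 (valence 4) → 1 H
  atom 12: O with explicit H count 1
  atom 13: C, bond orders sum to 3 (valence 4) → 1 H
  atom 14: N, bond orders sum to 1 (valence 3) → 2 H
  atom 15: C, bond orders sum to 3 (valence 4) → 1 H
  atom 16: C, bond orders sum to 4 (valence 4) → 0 H
  atom 17: N, bond orders sum to 3 (valence 3) → 0 H
Total hydrogens: 12.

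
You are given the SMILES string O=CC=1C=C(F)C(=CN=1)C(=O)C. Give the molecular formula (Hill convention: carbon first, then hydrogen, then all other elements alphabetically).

Walk through each heavy atom and fill implicit hydrogens from standard valence (C 4, N 3, O 2, S 2, halogen 1):
  atom 1: O, bond orders sum to 2 (valence 2) → 0 H
  atom 2: C, bond orders sum to 3 (valence 4) → 1 H
  atom 3: C, bond orders sum to 4 (valence 4) → 0 H
  atom 4: C, bond orders sum to 3 (valence 4) → 1 H
  atom 5: C, bond orders sum to 4 (valence 4) → 0 H
  atom 6: F (halogen, monovalent) → 0 H
  atom 7: C, bond orders sum to 4 (valence 4) → 0 H
  atom 8: C, bond orders sum to 3 (valence 4) → 1 H
  atom 9: N, bond orders sum to 3 (valence 3) → 0 H
  atom 10: C, bond orders sum to 4 (valence 4) → 0 H
  atom 11: O, bond orders sum to 2 (valence 2) → 0 H
  atom 12: C, bond orders sum to 1 (valence 4) → 3 H
Totals → C:8, H:6, F:1, N:1, O:2.
In Hill order: C8H6FNO2.

C8H6FNO2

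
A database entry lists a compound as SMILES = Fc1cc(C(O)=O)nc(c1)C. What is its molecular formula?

C7H6FNO2

Walk through each heavy atom and fill implicit hydrogens from standard valence (C 4, N 3, O 2, S 2, halogen 1); for lowercase aromatic atoms, an aromatic c carries 1 H when it has two neighbours and 0 H with three, and aromatic n carries 0 H:
  atom 1: F (halogen, monovalent) → 0 H
  atom 2: aromatic c, 3 neighbours → 0 H
  atom 3: aromatic c, 2 neighbours → 1 H
  atom 4: aromatic c, 3 neighbours → 0 H
  atom 5: C, bond orders sum to 4 (valence 4) → 0 H
  atom 6: O, bond orders sum to 1 (valence 2) → 1 H
  atom 7: O, bond orders sum to 2 (valence 2) → 0 H
  atom 8: aromatic n, 2 neighbours → 0 H
  atom 9: aromatic c, 3 neighbours → 0 H
  atom 10: aromatic c, 2 neighbours → 1 H
  atom 11: C, bond orders sum to 1 (valence 4) → 3 H
Totals → C:7, H:6, F:1, N:1, O:2.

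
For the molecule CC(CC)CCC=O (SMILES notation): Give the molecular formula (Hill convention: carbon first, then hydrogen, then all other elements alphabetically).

Walk through each heavy atom and fill implicit hydrogens from standard valence (C 4, N 3, O 2, S 2, halogen 1):
  atom 1: C, bond orders sum to 1 (valence 4) → 3 H
  atom 2: C, bond orders sum to 3 (valence 4) → 1 H
  atom 3: C, bond orders sum to 2 (valence 4) → 2 H
  atom 4: C, bond orders sum to 1 (valence 4) → 3 H
  atom 5: C, bond orders sum to 2 (valence 4) → 2 H
  atom 6: C, bond orders sum to 2 (valence 4) → 2 H
  atom 7: C, bond orders sum to 3 (valence 4) → 1 H
  atom 8: O, bond orders sum to 2 (valence 2) → 0 H
Totals → C:7, H:14, O:1.

C7H14O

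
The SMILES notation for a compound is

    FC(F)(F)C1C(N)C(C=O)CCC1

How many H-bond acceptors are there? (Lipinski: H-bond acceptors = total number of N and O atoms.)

N atoms: 1; O atoms: 1.
Lipinski HBA = 1 + 1 = 2.

2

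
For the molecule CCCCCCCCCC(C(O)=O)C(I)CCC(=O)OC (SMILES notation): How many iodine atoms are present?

Scan the SMILES for I atoms (remember two-letter symbols like Cl and Br are single atoms).
Iodine count: 1.

1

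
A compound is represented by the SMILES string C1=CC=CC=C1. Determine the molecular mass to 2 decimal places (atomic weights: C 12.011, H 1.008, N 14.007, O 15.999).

First, the molecular formula is C6H6 (counting implicit H from valence).
  C: 6 × 12.011 = 72.066
  H: 6 × 1.008 = 6.048
Sum: 6×12.011 + 6×1.008 = 78.114 → 78.11 g/mol.

78.11 g/mol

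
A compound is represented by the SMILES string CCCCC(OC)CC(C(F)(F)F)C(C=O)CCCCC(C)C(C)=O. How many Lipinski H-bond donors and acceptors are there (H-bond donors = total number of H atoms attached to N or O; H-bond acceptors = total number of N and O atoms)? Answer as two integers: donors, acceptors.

Donors: find every N or O and count the H atoms it carries.
  atom 6 (O): bond orders sum to 2 → 0 H
  atom 16 (O): bond orders sum to 2 → 0 H
  atom 25 (O): bond orders sum to 2 → 0 H
Lipinski HBD = 0.
Acceptors: N atoms = 0, O atoms = 3 → HBA = 3.

0, 3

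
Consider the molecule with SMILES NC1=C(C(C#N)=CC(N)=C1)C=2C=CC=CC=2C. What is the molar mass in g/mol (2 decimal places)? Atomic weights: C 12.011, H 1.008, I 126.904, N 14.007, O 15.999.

223.28 g/mol

First, the molecular formula is C14H13N3 (counting implicit H from valence).
  C: 14 × 12.011 = 168.154
  H: 13 × 1.008 = 13.104
  N: 3 × 14.007 = 42.021
Sum: 14×12.011 + 13×1.008 + 3×14.007 = 223.279 → 223.28 g/mol.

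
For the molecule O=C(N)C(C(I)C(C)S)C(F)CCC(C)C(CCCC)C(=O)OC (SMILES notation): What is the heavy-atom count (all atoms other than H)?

24

Every atom symbol written in the SMILES (organic subset) is one heavy atom; implicit H are not written.
Heavy atoms by element → C:17, F:1, I:1, N:1, O:3, S:1.
Total: 24.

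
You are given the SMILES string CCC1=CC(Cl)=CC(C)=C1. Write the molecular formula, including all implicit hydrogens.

Walk through each heavy atom and fill implicit hydrogens from standard valence (C 4, N 3, O 2, S 2, halogen 1):
  atom 1: C, bond orders sum to 1 (valence 4) → 3 H
  atom 2: C, bond orders sum to 2 (valence 4) → 2 H
  atom 3: C, bond orders sum to 4 (valence 4) → 0 H
  atom 4: C, bond orders sum to 3 (valence 4) → 1 H
  atom 5: C, bond orders sum to 4 (valence 4) → 0 H
  atom 6: Cl (halogen, monovalent) → 0 H
  atom 7: C, bond orders sum to 3 (valence 4) → 1 H
  atom 8: C, bond orders sum to 4 (valence 4) → 0 H
  atom 9: C, bond orders sum to 1 (valence 4) → 3 H
  atom 10: C, bond orders sum to 3 (valence 4) → 1 H
Totals → C:9, H:11, Cl:1.

C9H11Cl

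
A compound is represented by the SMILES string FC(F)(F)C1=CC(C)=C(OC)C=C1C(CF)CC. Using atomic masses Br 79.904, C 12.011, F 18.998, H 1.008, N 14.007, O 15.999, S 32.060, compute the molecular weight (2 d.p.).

264.26 g/mol

First, the molecular formula is C13H16F4O (counting implicit H from valence).
  C: 13 × 12.011 = 156.143
  F: 4 × 18.998 = 75.992
  H: 16 × 1.008 = 16.128
  O: 1 × 15.999 = 15.999
Sum: 13×12.011 + 4×18.998 + 16×1.008 + 1×15.999 = 264.262 → 264.26 g/mol.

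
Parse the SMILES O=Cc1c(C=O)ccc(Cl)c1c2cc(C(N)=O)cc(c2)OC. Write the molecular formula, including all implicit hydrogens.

Walk through each heavy atom and fill implicit hydrogens from standard valence (C 4, N 3, O 2, S 2, halogen 1); for lowercase aromatic atoms, an aromatic c carries 1 H when it has two neighbours and 0 H with three, and aromatic n carries 0 H:
  atom 1: O, bond orders sum to 2 (valence 2) → 0 H
  atom 2: C, bond orders sum to 3 (valence 4) → 1 H
  atom 3: aromatic c, 3 neighbours → 0 H
  atom 4: aromatic c, 3 neighbours → 0 H
  atom 5: C, bond orders sum to 3 (valence 4) → 1 H
  atom 6: O, bond orders sum to 2 (valence 2) → 0 H
  atom 7: aromatic c, 2 neighbours → 1 H
  atom 8: aromatic c, 2 neighbours → 1 H
  atom 9: aromatic c, 3 neighbours → 0 H
  atom 10: Cl (halogen, monovalent) → 0 H
  atom 11: aromatic c, 3 neighbours → 0 H
  atom 12: aromatic c, 3 neighbours → 0 H
  atom 13: aromatic c, 2 neighbours → 1 H
  atom 14: aromatic c, 3 neighbours → 0 H
  atom 15: C, bond orders sum to 4 (valence 4) → 0 H
  atom 16: N, bond orders sum to 1 (valence 3) → 2 H
  atom 17: O, bond orders sum to 2 (valence 2) → 0 H
  atom 18: aromatic c, 2 neighbours → 1 H
  atom 19: aromatic c, 3 neighbours → 0 H
  atom 20: aromatic c, 2 neighbours → 1 H
  atom 21: O, bond orders sum to 2 (valence 2) → 0 H
  atom 22: C, bond orders sum to 1 (valence 4) → 3 H
Totals → C:16, H:12, Cl:1, N:1, O:4.
In Hill order: C16H12ClNO4.

C16H12ClNO4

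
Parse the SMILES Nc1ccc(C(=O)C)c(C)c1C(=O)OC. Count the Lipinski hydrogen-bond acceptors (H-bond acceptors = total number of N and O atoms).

4

N atoms: 1; O atoms: 3.
Lipinski HBA = 1 + 3 = 4.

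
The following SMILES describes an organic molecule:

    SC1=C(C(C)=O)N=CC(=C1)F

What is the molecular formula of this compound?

Walk through each heavy atom and fill implicit hydrogens from standard valence (C 4, N 3, O 2, S 2, halogen 1):
  atom 1: S, bond orders sum to 1 (valence 2) → 1 H
  atom 2: C, bond orders sum to 4 (valence 4) → 0 H
  atom 3: C, bond orders sum to 4 (valence 4) → 0 H
  atom 4: C, bond orders sum to 4 (valence 4) → 0 H
  atom 5: C, bond orders sum to 1 (valence 4) → 3 H
  atom 6: O, bond orders sum to 2 (valence 2) → 0 H
  atom 7: N, bond orders sum to 3 (valence 3) → 0 H
  atom 8: C, bond orders sum to 3 (valence 4) → 1 H
  atom 9: C, bond orders sum to 4 (valence 4) → 0 H
  atom 10: C, bond orders sum to 3 (valence 4) → 1 H
  atom 11: F (halogen, monovalent) → 0 H
Totals → C:7, H:6, F:1, N:1, O:1, S:1.

C7H6FNOS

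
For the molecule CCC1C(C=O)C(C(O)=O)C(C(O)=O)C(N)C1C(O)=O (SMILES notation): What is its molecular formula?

Walk through each heavy atom and fill implicit hydrogens from standard valence (C 4, N 3, O 2, S 2, halogen 1):
  atom 1: C, bond orders sum to 1 (valence 4) → 3 H
  atom 2: C, bond orders sum to 2 (valence 4) → 2 H
  atom 3: C, bond orders sum to 3 (valence 4) → 1 H
  atom 4: C, bond orders sum to 3 (valence 4) → 1 H
  atom 5: C, bond orders sum to 3 (valence 4) → 1 H
  atom 6: O, bond orders sum to 2 (valence 2) → 0 H
  atom 7: C, bond orders sum to 3 (valence 4) → 1 H
  atom 8: C, bond orders sum to 4 (valence 4) → 0 H
  atom 9: O, bond orders sum to 1 (valence 2) → 1 H
  atom 10: O, bond orders sum to 2 (valence 2) → 0 H
  atom 11: C, bond orders sum to 3 (valence 4) → 1 H
  atom 12: C, bond orders sum to 4 (valence 4) → 0 H
  atom 13: O, bond orders sum to 1 (valence 2) → 1 H
  atom 14: O, bond orders sum to 2 (valence 2) → 0 H
  atom 15: C, bond orders sum to 3 (valence 4) → 1 H
  atom 16: N, bond orders sum to 1 (valence 3) → 2 H
  atom 17: C, bond orders sum to 3 (valence 4) → 1 H
  atom 18: C, bond orders sum to 4 (valence 4) → 0 H
  atom 19: O, bond orders sum to 1 (valence 2) → 1 H
  atom 20: O, bond orders sum to 2 (valence 2) → 0 H
Totals → C:12, H:17, N:1, O:7.
In Hill order: C12H17NO7.

C12H17NO7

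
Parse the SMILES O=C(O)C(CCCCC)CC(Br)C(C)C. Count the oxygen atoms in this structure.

Scan the SMILES for O atoms (remember two-letter symbols like Cl and Br are single atoms).
Oxygen count: 2.

2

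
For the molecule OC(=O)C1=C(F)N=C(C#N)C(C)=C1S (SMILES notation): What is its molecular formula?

C8H5FN2O2S

Walk through each heavy atom and fill implicit hydrogens from standard valence (C 4, N 3, O 2, S 2, halogen 1):
  atom 1: O, bond orders sum to 1 (valence 2) → 1 H
  atom 2: C, bond orders sum to 4 (valence 4) → 0 H
  atom 3: O, bond orders sum to 2 (valence 2) → 0 H
  atom 4: C, bond orders sum to 4 (valence 4) → 0 H
  atom 5: C, bond orders sum to 4 (valence 4) → 0 H
  atom 6: F (halogen, monovalent) → 0 H
  atom 7: N, bond orders sum to 3 (valence 3) → 0 H
  atom 8: C, bond orders sum to 4 (valence 4) → 0 H
  atom 9: C, bond orders sum to 4 (valence 4) → 0 H
  atom 10: N, bond orders sum to 3 (valence 3) → 0 H
  atom 11: C, bond orders sum to 4 (valence 4) → 0 H
  atom 12: C, bond orders sum to 1 (valence 4) → 3 H
  atom 13: C, bond orders sum to 4 (valence 4) → 0 H
  atom 14: S, bond orders sum to 1 (valence 2) → 1 H
Totals → C:8, H:5, F:1, N:2, O:2, S:1.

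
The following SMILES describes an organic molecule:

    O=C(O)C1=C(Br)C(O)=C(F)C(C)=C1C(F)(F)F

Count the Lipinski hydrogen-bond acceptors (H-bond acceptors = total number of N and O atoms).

3

N atoms: 0; O atoms: 3.
Lipinski HBA = 0 + 3 = 3.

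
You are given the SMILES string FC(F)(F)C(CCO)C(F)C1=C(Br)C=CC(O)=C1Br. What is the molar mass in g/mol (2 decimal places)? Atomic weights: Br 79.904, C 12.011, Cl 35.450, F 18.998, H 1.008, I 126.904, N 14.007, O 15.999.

410.00 g/mol

First, the molecular formula is C11H10Br2F4O2 (counting implicit H from valence).
  Br: 2 × 79.904 = 159.808
  C: 11 × 12.011 = 132.121
  F: 4 × 18.998 = 75.992
  H: 10 × 1.008 = 10.080
  O: 2 × 15.999 = 31.998
Sum: 2×79.904 + 11×12.011 + 4×18.998 + 10×1.008 + 2×15.999 = 409.999 → 410.00 g/mol.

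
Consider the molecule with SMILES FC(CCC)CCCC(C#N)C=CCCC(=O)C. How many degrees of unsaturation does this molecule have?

Degree of unsaturation = (number of rings) + (number of π bonds).
Ring closures in the SMILES: 0.
π bonds: 2 double bonds (each 1 DoU), 1 triple bond (each 2 DoU) → 4 DoU from unsaturation.
Total DoU = 0 + 4 = 4.

4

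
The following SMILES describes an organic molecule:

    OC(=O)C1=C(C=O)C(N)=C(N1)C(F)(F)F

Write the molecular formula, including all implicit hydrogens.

Walk through each heavy atom and fill implicit hydrogens from standard valence (C 4, N 3, O 2, S 2, halogen 1):
  atom 1: O, bond orders sum to 1 (valence 2) → 1 H
  atom 2: C, bond orders sum to 4 (valence 4) → 0 H
  atom 3: O, bond orders sum to 2 (valence 2) → 0 H
  atom 4: C, bond orders sum to 4 (valence 4) → 0 H
  atom 5: C, bond orders sum to 4 (valence 4) → 0 H
  atom 6: C, bond orders sum to 3 (valence 4) → 1 H
  atom 7: O, bond orders sum to 2 (valence 2) → 0 H
  atom 8: C, bond orders sum to 4 (valence 4) → 0 H
  atom 9: N, bond orders sum to 1 (valence 3) → 2 H
  atom 10: C, bond orders sum to 4 (valence 4) → 0 H
  atom 11: N, bond orders sum to 2 (valence 3) → 1 H
  atom 12: C, bond orders sum to 4 (valence 4) → 0 H
  atom 13: F (halogen, monovalent) → 0 H
  atom 14: F (halogen, monovalent) → 0 H
  atom 15: F (halogen, monovalent) → 0 H
Totals → C:7, H:5, F:3, N:2, O:3.

C7H5F3N2O3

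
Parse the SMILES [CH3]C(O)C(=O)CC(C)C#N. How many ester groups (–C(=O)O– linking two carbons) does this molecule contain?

Scan the SMILES for the ester motif — none present.
Groups that are present: 1 hydroxyl, 1 ketone, 1 nitrile.

0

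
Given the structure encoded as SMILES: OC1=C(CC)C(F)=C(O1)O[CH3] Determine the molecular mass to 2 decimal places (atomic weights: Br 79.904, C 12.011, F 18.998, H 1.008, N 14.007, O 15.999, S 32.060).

First, the molecular formula is C7H9FO3 (counting implicit H from valence).
  C: 7 × 12.011 = 84.077
  F: 1 × 18.998 = 18.998
  H: 9 × 1.008 = 9.072
  O: 3 × 15.999 = 47.997
Sum: 7×12.011 + 1×18.998 + 9×1.008 + 3×15.999 = 160.144 → 160.14 g/mol.

160.14 g/mol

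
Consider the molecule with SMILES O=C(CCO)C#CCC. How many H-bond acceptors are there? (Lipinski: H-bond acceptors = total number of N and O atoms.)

2

N atoms: 0; O atoms: 2.
Lipinski HBA = 0 + 2 = 2.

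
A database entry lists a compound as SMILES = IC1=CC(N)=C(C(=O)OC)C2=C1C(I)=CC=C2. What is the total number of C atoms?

Count every carbon token in the SMILES (each C, including those in ring-closure positions and inside branches).
Carbon count: 12.

12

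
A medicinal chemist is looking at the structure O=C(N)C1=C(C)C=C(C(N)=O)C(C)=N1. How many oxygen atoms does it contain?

Scan the SMILES for O atoms (remember two-letter symbols like Cl and Br are single atoms).
Oxygen count: 2.

2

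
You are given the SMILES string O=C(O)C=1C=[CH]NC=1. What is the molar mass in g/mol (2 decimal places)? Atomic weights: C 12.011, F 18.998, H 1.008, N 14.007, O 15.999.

111.10 g/mol

First, the molecular formula is C5H5NO2 (counting implicit H from valence).
  C: 5 × 12.011 = 60.055
  H: 5 × 1.008 = 5.040
  N: 1 × 14.007 = 14.007
  O: 2 × 15.999 = 31.998
Sum: 5×12.011 + 5×1.008 + 1×14.007 + 2×15.999 = 111.100 → 111.10 g/mol.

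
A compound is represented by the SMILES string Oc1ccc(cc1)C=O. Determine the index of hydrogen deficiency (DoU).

Molecular formula: C7H6O2.
DoU = (2C + 2 + N − H − X) / 2, where X is the halogen count and O/S are ignored.
    = (2·7 + 2 + 0 − 6 − 0) / 2 = 10 / 2 = 5.

5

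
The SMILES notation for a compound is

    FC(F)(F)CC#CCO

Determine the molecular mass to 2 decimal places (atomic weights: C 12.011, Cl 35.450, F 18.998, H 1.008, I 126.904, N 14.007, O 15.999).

First, the molecular formula is C5H5F3O (counting implicit H from valence).
  C: 5 × 12.011 = 60.055
  F: 3 × 18.998 = 56.994
  H: 5 × 1.008 = 5.040
  O: 1 × 15.999 = 15.999
Sum: 5×12.011 + 3×18.998 + 5×1.008 + 1×15.999 = 138.088 → 138.09 g/mol.

138.09 g/mol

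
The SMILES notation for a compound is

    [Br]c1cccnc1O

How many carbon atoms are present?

Count every carbon token in the SMILES (each C, including those in ring-closure positions and inside branches).
Carbon count: 5.

5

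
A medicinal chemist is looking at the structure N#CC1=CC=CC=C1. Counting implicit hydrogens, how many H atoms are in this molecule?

Walk through each heavy atom and fill implicit hydrogens from standard valence (C 4, N 3, O 2, S 2, halogen 1):
  atom 1: N, bond orders sum to 3 (valence 3) → 0 H
  atom 2: C, bond orders sum to 4 (valence 4) → 0 H
  atom 3: C, bond orders sum to 4 (valence 4) → 0 H
  atom 4: C, bond orders sum to 3 (valence 4) → 1 H
  atom 5: C, bond orders sum to 3 (valence 4) → 1 H
  atom 6: C, bond orders sum to 3 (valence 4) → 1 H
  atom 7: C, bond orders sum to 3 (valence 4) → 1 H
  atom 8: C, bond orders sum to 3 (valence 4) → 1 H
Total hydrogens: 5.

5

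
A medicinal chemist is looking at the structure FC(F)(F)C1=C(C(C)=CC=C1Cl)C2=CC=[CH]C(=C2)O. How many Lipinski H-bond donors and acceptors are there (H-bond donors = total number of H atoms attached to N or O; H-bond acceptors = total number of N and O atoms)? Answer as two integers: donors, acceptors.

Donors: find every N or O and count the H atoms it carries.
  atom 19 (O): bond orders sum to 1 → 1 H
Lipinski HBD = 1.
Acceptors: N atoms = 0, O atoms = 1 → HBA = 1.

1, 1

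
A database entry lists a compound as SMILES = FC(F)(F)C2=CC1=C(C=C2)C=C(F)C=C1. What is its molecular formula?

Walk through each heavy atom and fill implicit hydrogens from standard valence (C 4, N 3, O 2, S 2, halogen 1):
  atom 1: F (halogen, monovalent) → 0 H
  atom 2: C, bond orders sum to 4 (valence 4) → 0 H
  atom 3: F (halogen, monovalent) → 0 H
  atom 4: F (halogen, monovalent) → 0 H
  atom 5: C, bond orders sum to 4 (valence 4) → 0 H
  atom 6: C, bond orders sum to 3 (valence 4) → 1 H
  atom 7: C, bond orders sum to 4 (valence 4) → 0 H
  atom 8: C, bond orders sum to 4 (valence 4) → 0 H
  atom 9: C, bond orders sum to 3 (valence 4) → 1 H
  atom 10: C, bond orders sum to 3 (valence 4) → 1 H
  atom 11: C, bond orders sum to 3 (valence 4) → 1 H
  atom 12: C, bond orders sum to 4 (valence 4) → 0 H
  atom 13: F (halogen, monovalent) → 0 H
  atom 14: C, bond orders sum to 3 (valence 4) → 1 H
  atom 15: C, bond orders sum to 3 (valence 4) → 1 H
Totals → C:11, H:6, F:4.
In Hill order: C11H6F4.

C11H6F4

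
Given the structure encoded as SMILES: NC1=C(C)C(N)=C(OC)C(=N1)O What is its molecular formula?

Walk through each heavy atom and fill implicit hydrogens from standard valence (C 4, N 3, O 2, S 2, halogen 1):
  atom 1: N, bond orders sum to 1 (valence 3) → 2 H
  atom 2: C, bond orders sum to 4 (valence 4) → 0 H
  atom 3: C, bond orders sum to 4 (valence 4) → 0 H
  atom 4: C, bond orders sum to 1 (valence 4) → 3 H
  atom 5: C, bond orders sum to 4 (valence 4) → 0 H
  atom 6: N, bond orders sum to 1 (valence 3) → 2 H
  atom 7: C, bond orders sum to 4 (valence 4) → 0 H
  atom 8: O, bond orders sum to 2 (valence 2) → 0 H
  atom 9: C, bond orders sum to 1 (valence 4) → 3 H
  atom 10: C, bond orders sum to 4 (valence 4) → 0 H
  atom 11: N, bond orders sum to 3 (valence 3) → 0 H
  atom 12: O, bond orders sum to 1 (valence 2) → 1 H
Totals → C:7, H:11, N:3, O:2.

C7H11N3O2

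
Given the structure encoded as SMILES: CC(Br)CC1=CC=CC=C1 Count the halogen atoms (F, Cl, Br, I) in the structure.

Halogen atoms appear at heavy-atom position 3 (1×Br).
Halogen count: 1.

1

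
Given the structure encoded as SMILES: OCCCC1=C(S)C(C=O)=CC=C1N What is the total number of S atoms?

1

Scan the SMILES for S atoms (remember two-letter symbols like Cl and Br are single atoms).
Sulfur count: 1.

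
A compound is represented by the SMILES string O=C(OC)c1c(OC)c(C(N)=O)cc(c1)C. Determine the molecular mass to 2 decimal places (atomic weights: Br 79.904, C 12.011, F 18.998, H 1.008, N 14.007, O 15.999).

First, the molecular formula is C11H13NO4 (counting implicit H from valence).
  C: 11 × 12.011 = 132.121
  H: 13 × 1.008 = 13.104
  N: 1 × 14.007 = 14.007
  O: 4 × 15.999 = 63.996
Sum: 11×12.011 + 13×1.008 + 1×14.007 + 4×15.999 = 223.228 → 223.23 g/mol.

223.23 g/mol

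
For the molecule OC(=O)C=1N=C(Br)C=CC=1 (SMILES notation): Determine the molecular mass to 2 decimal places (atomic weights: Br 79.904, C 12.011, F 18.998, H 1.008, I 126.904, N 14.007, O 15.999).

202.01 g/mol

First, the molecular formula is C6H4BrNO2 (counting implicit H from valence).
  Br: 1 × 79.904 = 79.904
  C: 6 × 12.011 = 72.066
  H: 4 × 1.008 = 4.032
  N: 1 × 14.007 = 14.007
  O: 2 × 15.999 = 31.998
Sum: 1×79.904 + 6×12.011 + 4×1.008 + 1×14.007 + 2×15.999 = 202.007 → 202.01 g/mol.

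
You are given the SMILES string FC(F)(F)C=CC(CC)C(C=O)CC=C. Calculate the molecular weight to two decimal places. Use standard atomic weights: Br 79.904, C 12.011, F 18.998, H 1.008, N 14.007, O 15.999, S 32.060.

First, the molecular formula is C11H15F3O (counting implicit H from valence).
  C: 11 × 12.011 = 132.121
  F: 3 × 18.998 = 56.994
  H: 15 × 1.008 = 15.120
  O: 1 × 15.999 = 15.999
Sum: 11×12.011 + 3×18.998 + 15×1.008 + 1×15.999 = 220.234 → 220.23 g/mol.

220.23 g/mol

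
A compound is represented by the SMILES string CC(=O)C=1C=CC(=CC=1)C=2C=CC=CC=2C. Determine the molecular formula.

C15H14O

Walk through each heavy atom and fill implicit hydrogens from standard valence (C 4, N 3, O 2, S 2, halogen 1):
  atom 1: C, bond orders sum to 1 (valence 4) → 3 H
  atom 2: C, bond orders sum to 4 (valence 4) → 0 H
  atom 3: O, bond orders sum to 2 (valence 2) → 0 H
  atom 4: C, bond orders sum to 4 (valence 4) → 0 H
  atom 5: C, bond orders sum to 3 (valence 4) → 1 H
  atom 6: C, bond orders sum to 3 (valence 4) → 1 H
  atom 7: C, bond orders sum to 4 (valence 4) → 0 H
  atom 8: C, bond orders sum to 3 (valence 4) → 1 H
  atom 9: C, bond orders sum to 3 (valence 4) → 1 H
  atom 10: C, bond orders sum to 4 (valence 4) → 0 H
  atom 11: C, bond orders sum to 3 (valence 4) → 1 H
  atom 12: C, bond orders sum to 3 (valence 4) → 1 H
  atom 13: C, bond orders sum to 3 (valence 4) → 1 H
  atom 14: C, bond orders sum to 3 (valence 4) → 1 H
  atom 15: C, bond orders sum to 4 (valence 4) → 0 H
  atom 16: C, bond orders sum to 1 (valence 4) → 3 H
Totals → C:15, H:14, O:1.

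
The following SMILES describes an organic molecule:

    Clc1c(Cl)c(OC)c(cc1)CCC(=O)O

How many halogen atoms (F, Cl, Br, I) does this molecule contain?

Halogen atoms appear at heavy-atom positions 1, 4 (2×Cl).
Other groups present: 1 carboxylic acid, 1 ether.
Halogen count: 2.

2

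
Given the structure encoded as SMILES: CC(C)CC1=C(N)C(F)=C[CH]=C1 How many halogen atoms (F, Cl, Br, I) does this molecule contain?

Halogen atoms appear at heavy-atom position 9 (1×F).
Other groups present: 1 primary amine.
Halogen count: 1.

1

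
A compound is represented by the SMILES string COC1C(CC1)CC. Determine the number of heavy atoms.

Every atom symbol written in the SMILES (organic subset) is one heavy atom; implicit H are not written.
Heavy atoms by element → C:7, O:1.
Total: 8.

8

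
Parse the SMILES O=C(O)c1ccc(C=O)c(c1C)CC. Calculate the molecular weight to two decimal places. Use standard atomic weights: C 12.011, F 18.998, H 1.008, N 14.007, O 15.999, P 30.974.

First, the molecular formula is C11H12O3 (counting implicit H from valence).
  C: 11 × 12.011 = 132.121
  H: 12 × 1.008 = 12.096
  O: 3 × 15.999 = 47.997
Sum: 11×12.011 + 12×1.008 + 3×15.999 = 192.214 → 192.21 g/mol.

192.21 g/mol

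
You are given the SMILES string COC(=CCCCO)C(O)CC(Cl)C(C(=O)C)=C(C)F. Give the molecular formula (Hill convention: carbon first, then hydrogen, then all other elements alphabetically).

Walk through each heavy atom and fill implicit hydrogens from standard valence (C 4, N 3, O 2, S 2, halogen 1):
  atom 1: C, bond orders sum to 1 (valence 4) → 3 H
  atom 2: O, bond orders sum to 2 (valence 2) → 0 H
  atom 3: C, bond orders sum to 4 (valence 4) → 0 H
  atom 4: C, bond orders sum to 3 (valence 4) → 1 H
  atom 5: C, bond orders sum to 2 (valence 4) → 2 H
  atom 6: C, bond orders sum to 2 (valence 4) → 2 H
  atom 7: C, bond orders sum to 2 (valence 4) → 2 H
  atom 8: O, bond orders sum to 1 (valence 2) → 1 H
  atom 9: C, bond orders sum to 3 (valence 4) → 1 H
  atom 10: O, bond orders sum to 1 (valence 2) → 1 H
  atom 11: C, bond orders sum to 2 (valence 4) → 2 H
  atom 12: C, bond orders sum to 3 (valence 4) → 1 H
  atom 13: Cl (halogen, monovalent) → 0 H
  atom 14: C, bond orders sum to 4 (valence 4) → 0 H
  atom 15: C, bond orders sum to 4 (valence 4) → 0 H
  atom 16: O, bond orders sum to 2 (valence 2) → 0 H
  atom 17: C, bond orders sum to 1 (valence 4) → 3 H
  atom 18: C, bond orders sum to 4 (valence 4) → 0 H
  atom 19: C, bond orders sum to 1 (valence 4) → 3 H
  atom 20: F (halogen, monovalent) → 0 H
Totals → C:14, H:22, Cl:1, F:1, O:4.

C14H22ClFO4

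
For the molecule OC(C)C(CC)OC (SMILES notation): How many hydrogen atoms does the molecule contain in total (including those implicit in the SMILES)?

14

Walk through each heavy atom and fill implicit hydrogens from standard valence (C 4, N 3, O 2, S 2, halogen 1):
  atom 1: O, bond orders sum to 1 (valence 2) → 1 H
  atom 2: C, bond orders sum to 3 (valence 4) → 1 H
  atom 3: C, bond orders sum to 1 (valence 4) → 3 H
  atom 4: C, bond orders sum to 3 (valence 4) → 1 H
  atom 5: C, bond orders sum to 2 (valence 4) → 2 H
  atom 6: C, bond orders sum to 1 (valence 4) → 3 H
  atom 7: O, bond orders sum to 2 (valence 2) → 0 H
  atom 8: C, bond orders sum to 1 (valence 4) → 3 H
Total hydrogens: 14.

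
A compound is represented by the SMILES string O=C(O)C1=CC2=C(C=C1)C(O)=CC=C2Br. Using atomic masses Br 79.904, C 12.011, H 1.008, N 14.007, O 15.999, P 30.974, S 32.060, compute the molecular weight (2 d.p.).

267.08 g/mol

First, the molecular formula is C11H7BrO3 (counting implicit H from valence).
  Br: 1 × 79.904 = 79.904
  C: 11 × 12.011 = 132.121
  H: 7 × 1.008 = 7.056
  O: 3 × 15.999 = 47.997
Sum: 1×79.904 + 11×12.011 + 7×1.008 + 3×15.999 = 267.078 → 267.08 g/mol.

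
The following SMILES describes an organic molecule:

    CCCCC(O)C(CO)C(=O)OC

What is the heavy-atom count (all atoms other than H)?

Every atom symbol written in the SMILES (organic subset) is one heavy atom; implicit H are not written.
Heavy atoms by element → C:9, O:4.
Total: 13.

13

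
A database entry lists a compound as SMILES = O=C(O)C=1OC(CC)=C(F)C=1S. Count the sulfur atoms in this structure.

Scan the SMILES for S atoms (remember two-letter symbols like Cl and Br are single atoms).
Sulfur count: 1.

1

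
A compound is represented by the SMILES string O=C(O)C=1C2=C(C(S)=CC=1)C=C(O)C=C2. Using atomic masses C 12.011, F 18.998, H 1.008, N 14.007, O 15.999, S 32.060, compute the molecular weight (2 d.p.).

220.24 g/mol

First, the molecular formula is C11H8O3S (counting implicit H from valence).
  C: 11 × 12.011 = 132.121
  H: 8 × 1.008 = 8.064
  O: 3 × 15.999 = 47.997
  S: 1 × 32.060 = 32.060
Sum: 11×12.011 + 8×1.008 + 3×15.999 + 1×32.060 = 220.242 → 220.24 g/mol.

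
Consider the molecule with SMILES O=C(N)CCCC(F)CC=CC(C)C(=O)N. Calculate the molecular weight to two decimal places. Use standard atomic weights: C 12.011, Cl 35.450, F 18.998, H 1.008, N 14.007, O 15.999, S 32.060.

First, the molecular formula is C11H19FN2O2 (counting implicit H from valence).
  C: 11 × 12.011 = 132.121
  F: 1 × 18.998 = 18.998
  H: 19 × 1.008 = 19.152
  N: 2 × 14.007 = 28.014
  O: 2 × 15.999 = 31.998
Sum: 11×12.011 + 1×18.998 + 19×1.008 + 2×14.007 + 2×15.999 = 230.283 → 230.28 g/mol.

230.28 g/mol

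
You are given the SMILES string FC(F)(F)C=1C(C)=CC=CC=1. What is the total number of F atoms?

3

Scan the SMILES for F atoms (remember two-letter symbols like Cl and Br are single atoms).
Fluorine count: 3.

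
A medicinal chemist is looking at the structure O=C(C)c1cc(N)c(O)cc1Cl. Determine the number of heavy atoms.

Every atom symbol written in the SMILES (organic subset) is one heavy atom; implicit H are not written.
Heavy atoms by element → C:8, Cl:1, N:1, O:2.
Total: 12.

12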